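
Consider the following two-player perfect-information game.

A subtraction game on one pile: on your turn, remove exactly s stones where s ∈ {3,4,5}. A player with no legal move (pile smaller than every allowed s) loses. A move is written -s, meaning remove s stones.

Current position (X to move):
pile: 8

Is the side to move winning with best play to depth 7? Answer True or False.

X winning at [8]: False

p1 X@[8]: -3[5]-1* -4[4]-1 -5[3]-1
p2 O@[5]: -3[2]+1* -4[1]+1 -5[0]+1
p3 X@[2] terminal -1; root [8] d7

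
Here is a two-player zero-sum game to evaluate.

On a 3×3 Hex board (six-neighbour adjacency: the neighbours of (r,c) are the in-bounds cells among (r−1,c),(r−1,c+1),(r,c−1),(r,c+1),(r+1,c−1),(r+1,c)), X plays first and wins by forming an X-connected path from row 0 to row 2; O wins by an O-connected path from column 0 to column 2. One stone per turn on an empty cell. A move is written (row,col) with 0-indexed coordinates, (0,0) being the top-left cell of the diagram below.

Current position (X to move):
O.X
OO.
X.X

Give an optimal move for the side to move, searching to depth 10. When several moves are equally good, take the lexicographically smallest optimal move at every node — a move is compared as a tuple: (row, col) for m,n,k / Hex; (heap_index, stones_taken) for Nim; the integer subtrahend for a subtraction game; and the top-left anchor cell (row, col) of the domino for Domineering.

ply 1, X at O.X/OO./X.X | (0,1)=-1→OXX/OO./X.X; (1,2)=+1→O.X/OOX/X.X*; (2,1)=-1→O.X/OO./XXX
ply 2: O.X/OOX/X.X is terminal -1 (O); from O.X/OO./X.X depth 10

X's best at [O.X/OO./X.X]: (1,2)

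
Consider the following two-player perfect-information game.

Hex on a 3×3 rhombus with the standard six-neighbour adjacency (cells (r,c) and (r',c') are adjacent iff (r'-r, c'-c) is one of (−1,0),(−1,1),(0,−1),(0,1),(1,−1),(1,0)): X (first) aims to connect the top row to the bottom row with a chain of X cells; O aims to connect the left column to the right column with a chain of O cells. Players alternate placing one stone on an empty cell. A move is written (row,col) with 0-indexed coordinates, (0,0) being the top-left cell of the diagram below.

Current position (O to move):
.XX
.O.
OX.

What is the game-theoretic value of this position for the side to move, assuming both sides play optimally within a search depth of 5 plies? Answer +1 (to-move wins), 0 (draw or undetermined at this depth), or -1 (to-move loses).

value(.XX/.O./OX., O) = +1

p1 O@[.XX/.O./OX.]: (0,0)[OXX/.O./OX.]-1 (1,0)[.XX/OO./OX.]-1 (1,2)[.XX/.OO/OX.]+1* (2,2)[.XX/.O./OXO]-1
p2 X@[.XX/.OO/OX.] terminal -1; root [.XX/.O./OX.] d5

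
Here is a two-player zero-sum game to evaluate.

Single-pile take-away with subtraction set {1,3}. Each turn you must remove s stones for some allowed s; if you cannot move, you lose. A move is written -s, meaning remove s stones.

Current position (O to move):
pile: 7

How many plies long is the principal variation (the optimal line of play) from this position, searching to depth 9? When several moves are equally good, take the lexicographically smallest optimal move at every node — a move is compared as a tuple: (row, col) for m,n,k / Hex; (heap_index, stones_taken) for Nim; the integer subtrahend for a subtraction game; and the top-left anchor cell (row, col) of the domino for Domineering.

p1 O@[7]: -1[6]+1* -3[4]+1
p2 X@[6]: -1[5]-1* -3[3]-1
p3 O@[5]: -1[4]+1* -3[2]+1
p4 X@[4]: -1[3]-1* -3[1]-1
p5 O@[3]: -1[2]+1* -3[0]+1
p6 X@[2]: -1[1]-1*
p7 O@[1]: -1[0]+1*
p8 X@[0] terminal -1; root [7] d9

PV length from [7]: 7 plies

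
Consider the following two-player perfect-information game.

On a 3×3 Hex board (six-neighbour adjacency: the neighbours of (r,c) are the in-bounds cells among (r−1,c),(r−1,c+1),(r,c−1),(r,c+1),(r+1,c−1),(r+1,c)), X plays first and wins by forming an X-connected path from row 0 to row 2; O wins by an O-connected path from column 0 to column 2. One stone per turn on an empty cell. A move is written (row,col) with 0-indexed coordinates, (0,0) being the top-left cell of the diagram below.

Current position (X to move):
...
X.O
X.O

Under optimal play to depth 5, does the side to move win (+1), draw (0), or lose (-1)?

value(.../X.O/X.O, X) = +1

ply 1, X at .../X.O/X.O | (0,0)=+1→X../X.O/X.O*; (0,1)=+1→.X./X.O/X.O; (0,2)=+1→..X/X.O/X.O; (1,1)=+1→.../XXO/X.O; (2,1)=+1→.../X.O/XXO
ply 2: X../X.O/X.O is terminal -1 (O); from .../X.O/X.O depth 5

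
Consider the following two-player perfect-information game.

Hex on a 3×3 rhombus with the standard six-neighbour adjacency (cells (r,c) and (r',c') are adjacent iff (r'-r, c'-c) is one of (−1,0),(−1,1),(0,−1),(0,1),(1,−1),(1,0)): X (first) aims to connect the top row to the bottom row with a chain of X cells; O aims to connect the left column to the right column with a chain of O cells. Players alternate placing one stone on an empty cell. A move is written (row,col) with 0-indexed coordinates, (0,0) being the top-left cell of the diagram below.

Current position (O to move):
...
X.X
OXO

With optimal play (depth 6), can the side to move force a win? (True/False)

p1 O@[.../X.X/OXO]: (0,0)[O../X.X/OXO]-1* (0,1)[.O./X.X/OXO]-1 (0,2)[..O/X.X/OXO]-1 (1,1)[.../XOX/OXO]-1
p2 X@[O../X.X/OXO]: (0,1)[OX./X.X/OXO]+1* (0,2)[O.X/X.X/OXO]+1 (1,1)[O../XXX/OXO]+1
p3 O@[OX./X.X/OXO]: (0,2)[OXO/X.X/OXO]-1* (1,1)[OX./XOX/OXO]-1
p4 X@[OXO/X.X/OXO]: (1,1)[OXO/XXX/OXO]+1*
p5 O@[OXO/XXX/OXO] terminal -1; root [.../X.X/OXO] d6

O winning at [.../X.X/OXO]: False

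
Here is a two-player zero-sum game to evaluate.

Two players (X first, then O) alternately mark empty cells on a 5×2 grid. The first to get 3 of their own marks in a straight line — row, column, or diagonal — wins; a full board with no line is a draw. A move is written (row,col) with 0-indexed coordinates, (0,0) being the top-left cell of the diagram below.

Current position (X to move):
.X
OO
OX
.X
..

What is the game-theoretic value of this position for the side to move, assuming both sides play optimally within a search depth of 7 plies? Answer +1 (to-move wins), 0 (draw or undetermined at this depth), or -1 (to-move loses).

value(.X/OO/OX/.X/.., X) = +1

ply 1, X at .X/OO/OX/.X/.. | (0,0)=-1→XX/OO/OX/.X/..; (3,0)=-1→.X/OO/OX/XX/..; (4,0)=-1→.X/OO/OX/.X/X.; (4,1)=+1→.X/OO/OX/.X/.X*
ply 2: .X/OO/OX/.X/.X is terminal -1 (O); from .X/OO/OX/.X/.. depth 7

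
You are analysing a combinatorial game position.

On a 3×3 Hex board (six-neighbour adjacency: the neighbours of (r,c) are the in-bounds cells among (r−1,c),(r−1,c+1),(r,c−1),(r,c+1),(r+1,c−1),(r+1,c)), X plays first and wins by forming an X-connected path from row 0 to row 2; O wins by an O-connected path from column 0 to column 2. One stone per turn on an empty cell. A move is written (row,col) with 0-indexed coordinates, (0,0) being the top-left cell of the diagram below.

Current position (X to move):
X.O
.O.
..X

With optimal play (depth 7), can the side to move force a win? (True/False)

ply 1, X at X.O/.O./..X | (0,1)=-1→XXO/.O./..X*; (1,0)=-1→X.O/XO./..X; (1,2)=-1→X.O/.OX/..X; (2,0)=-1→X.O/.O./X.X; (2,1)=-1→X.O/.O./.XX
ply 2, O at XXO/.O./..X | (1,0)=+1→XXO/OO./..X*; (1,2)=+1→XXO/.OO/..X; (2,0)=+1→XXO/.O./O.X; (2,1)=+1→XXO/.O./.OX
ply 3: XXO/OO./..X is terminal -1 (X); from X.O/.O./..X depth 7

X winning at [X.O/.O./..X]: False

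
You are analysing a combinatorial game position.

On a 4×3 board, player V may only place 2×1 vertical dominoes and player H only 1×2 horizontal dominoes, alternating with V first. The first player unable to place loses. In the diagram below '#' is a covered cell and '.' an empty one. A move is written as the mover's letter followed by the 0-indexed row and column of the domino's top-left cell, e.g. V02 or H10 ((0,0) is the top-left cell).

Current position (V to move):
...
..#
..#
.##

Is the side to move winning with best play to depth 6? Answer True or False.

V winning at [.../..#/..#/.##]: True

ply 1, V at .../..#/..#/.## | V00=+1→#../#.#/..#/.##*; V01=+1→.#./.##/..#/.##; V10=+1→.../#.#/#.#/.##; V11=+1→.../.##/.##/.##; V20=-1→.../..#/#.#/###
ply 2, H at #../#.#/..#/.## | H01=-1→###/#.#/..#/.##*; H20=-1→#../#.#/###/.##
ply 3, V at ###/#.#/..#/.## | V11=+1→###/###/.##/.##*; V20=+1→###/#.#/#.#/###
ply 4: ###/###/.##/.## is terminal -1 (H); from .../..#/..#/.## depth 6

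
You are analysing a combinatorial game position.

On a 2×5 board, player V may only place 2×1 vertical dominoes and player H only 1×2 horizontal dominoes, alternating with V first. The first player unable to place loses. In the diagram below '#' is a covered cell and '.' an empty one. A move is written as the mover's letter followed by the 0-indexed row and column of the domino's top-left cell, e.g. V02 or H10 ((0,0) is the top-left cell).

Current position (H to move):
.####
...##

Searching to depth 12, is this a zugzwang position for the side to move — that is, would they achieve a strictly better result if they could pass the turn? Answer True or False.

zugzwang(.####/...##, H) = False

ply 1, H at .####/...## | H10=+1→.####/##.##*; H11=-1→.####/.####
ply 2: .####/##.## is terminal -1 (V); from .####/...## depth 12
pass branch (V moves first from the same position):
  | ply 1, V at .####/...## | V00=-1→#####/#..##*
  | ply 2, H at #####/#..## | H11=+1→#####/#####*
  | ply 3: #####/##### is terminal -1 (V); from .####/...## depth 12
H moving scores +1; H passing scores +1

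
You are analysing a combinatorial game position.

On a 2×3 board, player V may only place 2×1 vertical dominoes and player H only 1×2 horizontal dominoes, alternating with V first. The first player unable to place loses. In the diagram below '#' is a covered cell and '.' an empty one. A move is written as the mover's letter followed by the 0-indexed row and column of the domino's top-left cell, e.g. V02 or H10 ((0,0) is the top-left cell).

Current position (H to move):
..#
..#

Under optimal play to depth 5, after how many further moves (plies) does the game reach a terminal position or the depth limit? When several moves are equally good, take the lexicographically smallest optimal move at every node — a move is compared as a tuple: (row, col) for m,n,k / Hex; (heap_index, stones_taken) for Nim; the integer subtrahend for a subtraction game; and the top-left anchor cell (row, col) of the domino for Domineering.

PV length from [..#/..#]: 1 ply

ply 1, H at ..#/..# | H00=+1→###/..#*; H10=+1→..#/###
ply 2: ###/..# is terminal -1 (V); from ..#/..# depth 5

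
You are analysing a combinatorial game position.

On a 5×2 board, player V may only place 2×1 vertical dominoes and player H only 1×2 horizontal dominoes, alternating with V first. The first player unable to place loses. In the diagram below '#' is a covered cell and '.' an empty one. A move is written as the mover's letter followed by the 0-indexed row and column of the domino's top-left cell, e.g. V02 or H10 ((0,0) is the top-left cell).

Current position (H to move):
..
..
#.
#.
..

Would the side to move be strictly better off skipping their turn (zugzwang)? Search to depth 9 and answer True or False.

zugzwang(../../#./#./.., H) = False

ply 1, H at ../../#./#./.. | H00=+1→##/../#./#./..*; H10=+1→../##/#./#./..; H40=-1→../../#./#./##
ply 2, V at ##/../#./#./.. | V11=-1→##/.#/##/#./..*; V21=-1→##/../##/##/..; V31=-1→##/../#./##/.#
ply 3, H at ##/.#/##/#./.. | H40=+1→##/.#/##/#./##*
ply 4: ##/.#/##/#./## is terminal -1 (V); from ../../#./#./.. depth 9
pass branch (V moves first from the same position):
  | ply 1, V at ../../#./#./.. | V00=+1→#./#./#./#./..*; V01=+1→.#/.#/#./#./..; V11=+1→../.#/##/#./..; V21=-1→../../##/##/..; V31=-1→../../#./##/.#
  | ply 2, H at #./#./#./#./.. | H40=-1→#./#./#./#./##*
  | ply 3, V at #./#./#./#./## | V01=+1→##/##/#./#./##*; V11=+1→#./##/##/#./##; V21=+1→#./#./##/##/##
  | ply 4: ##/##/#./#./## is terminal -1 (H); from ../../#./#./.. depth 9
H moving scores +1; H passing scores -1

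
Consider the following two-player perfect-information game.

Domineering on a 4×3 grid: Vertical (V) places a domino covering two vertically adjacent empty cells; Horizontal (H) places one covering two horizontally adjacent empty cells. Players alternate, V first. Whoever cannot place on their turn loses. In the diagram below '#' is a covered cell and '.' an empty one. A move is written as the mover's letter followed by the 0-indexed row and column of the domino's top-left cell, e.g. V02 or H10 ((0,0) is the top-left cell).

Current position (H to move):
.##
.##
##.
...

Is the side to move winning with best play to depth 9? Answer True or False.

H winning at [.##/.##/##./...]: False

ply 1, H at .##/.##/##./... | H30=-1→.##/.##/##./##.*; H31=-1→.##/.##/##./.##
ply 2, V at .##/.##/##./##. | V00=+1→###/###/##./##.*; V22=+1→.##/.##/###/###
ply 3: ###/###/##./##. is terminal -1 (H); from .##/.##/##./... depth 9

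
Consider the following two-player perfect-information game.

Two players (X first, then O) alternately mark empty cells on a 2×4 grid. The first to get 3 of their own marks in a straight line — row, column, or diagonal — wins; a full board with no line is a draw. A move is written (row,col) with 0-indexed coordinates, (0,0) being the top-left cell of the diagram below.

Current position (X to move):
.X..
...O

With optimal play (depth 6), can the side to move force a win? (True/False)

X winning at [.X../...O]: True

[.X../...O] X move#1: (0,0):+0/XX../...O, (0,2):+1/.XX./...O*, (0,3):+0/.X.X/...O, (1,0):+0/.X../X..O, (1,1):+0/.X../.X.O, (1,2):+0/.X../..XO
[.XX./...O] O move#2: (0,0):-1/OXX./...O*, (0,3):-1/.XXO/...O, (1,0):-1/.XX./O..O, (1,1):-1/.XX./.O.O, (1,2):-1/.XX./..OO
[OXX./...O] X move#3: (0,3):+1/OXXX/...O*, (1,0):+0/OXX./X..O, (1,1):+0/OXX./.X.O, (1,2):+0/OXX./..XO
[OXXX/...O] end (terminal -1, O#4); searched .X../...O to 6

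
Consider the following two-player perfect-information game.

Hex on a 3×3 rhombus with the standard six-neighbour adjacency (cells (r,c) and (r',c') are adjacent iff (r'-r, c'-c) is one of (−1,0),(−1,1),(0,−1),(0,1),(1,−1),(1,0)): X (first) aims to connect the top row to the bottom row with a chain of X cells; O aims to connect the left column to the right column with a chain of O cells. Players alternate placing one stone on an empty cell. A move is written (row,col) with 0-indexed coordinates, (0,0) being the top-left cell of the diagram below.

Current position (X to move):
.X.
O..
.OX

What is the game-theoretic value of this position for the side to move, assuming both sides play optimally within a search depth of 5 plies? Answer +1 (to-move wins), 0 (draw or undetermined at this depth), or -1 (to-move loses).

value(.X./O../.OX, X) = +1

ply 1, X at .X./O../.OX | (0,0)=-1→XX./O../.OX; (0,2)=-1→.XX/O../.OX; (1,1)=+1→.X./OX./.OX*; (1,2)=+1→.X./O.X/.OX; (2,0)=-1→.X./O../XOX
ply 2, O at .X./OX./.OX | (0,0)=-1→OX./OX./.OX*; (0,2)=-1→.XO/OX./.OX; (1,2)=-1→.X./OXO/.OX; (2,0)=-1→.X./OX./OOX
ply 3, X at OX./OX./.OX | (0,2)=+1→OXX/OX./.OX*; (1,2)=+1→OX./OXX/.OX; (2,0)=+1→OX./OX./XOX
ply 4, O at OXX/OX./.OX | (1,2)=-1→OXX/OXO/.OX*; (2,0)=-1→OXX/OX./OOX
ply 5, X at OXX/OXO/.OX | (2,0)=+1→OXX/OXO/XOX*
ply 6: OXX/OXO/XOX is terminal -1 (O); from .X./O../.OX depth 5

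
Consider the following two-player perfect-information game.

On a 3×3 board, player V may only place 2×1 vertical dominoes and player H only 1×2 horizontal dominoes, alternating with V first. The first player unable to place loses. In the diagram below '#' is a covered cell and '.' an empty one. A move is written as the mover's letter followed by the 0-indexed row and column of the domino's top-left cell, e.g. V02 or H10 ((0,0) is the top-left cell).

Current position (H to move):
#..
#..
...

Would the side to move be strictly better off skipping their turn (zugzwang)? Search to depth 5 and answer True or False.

zugzwang(#../#../..., H) = False

[#../#../...] H move#1: H01:-1/###/#../..., H11:+1/#../###/...*, H20:-1/#../#../##., H21:-1/#../#../.##
[#../###/...] end (terminal -1, V#2); searched #../#../... to 5
suppose H passes — search the same position with V to move:
pass> [#../#../...] V move#1: V01:+1/##./##./...*, V02:+1/#.#/#.#/..., V11:+1/#../##./.#., V12:+1/#../#.#/..#
pass> [##./##./...] H move#2: H20:-1/##./##./##.*, H21:-1/##./##./.##
pass> [##./##./##.] V move#3: V02:+1/###/###/##.*, V12:+1/##./###/###
pass> [###/###/##.] end (terminal -1, H#4); searched #../#../... to 5
for H: play +1, pass -1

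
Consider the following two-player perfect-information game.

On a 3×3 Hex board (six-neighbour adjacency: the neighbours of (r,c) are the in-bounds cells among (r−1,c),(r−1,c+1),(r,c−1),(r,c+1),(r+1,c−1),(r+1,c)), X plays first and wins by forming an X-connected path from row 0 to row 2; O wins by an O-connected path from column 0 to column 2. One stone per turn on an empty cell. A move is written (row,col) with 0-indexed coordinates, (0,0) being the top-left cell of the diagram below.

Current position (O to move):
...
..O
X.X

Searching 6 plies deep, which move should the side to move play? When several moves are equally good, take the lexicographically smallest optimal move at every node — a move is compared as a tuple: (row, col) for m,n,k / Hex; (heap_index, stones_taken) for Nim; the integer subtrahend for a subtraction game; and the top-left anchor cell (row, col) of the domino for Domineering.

p1 O@[.../..O/X.X]: (0,0)[O../..O/X.X]-1 (0,1)[.O./..O/X.X]+1* (0,2)[..O/..O/X.X]-1 (1,0)[.../O.O/X.X]-1 (1,1)[.../.OO/X.X]-1 (2,1)[.../..O/XOX]-1
p2 X@[.O./..O/X.X]: (0,0)[XO./..O/X.X]-1* (0,2)[.OX/..O/X.X]-1 (1,0)[.O./X.O/X.X]-1 (1,1)[.O./.XO/X.X]-1 (2,1)[.O./..O/XXX]-1
p3 O@[XO./..O/X.X]: (0,2)[XOO/..O/X.X]-1 (1,0)[XO./O.O/X.X]+1* (1,1)[XO./.OO/X.X]-1 (2,1)[XO./..O/XOX]-1
p4 X@[XO./O.O/X.X]: (0,2)[XOX/O.O/X.X]-1* (1,1)[XO./OXO/X.X]-1 (2,1)[XO./O.O/XXX]-1
p5 O@[XOX/O.O/X.X]: (1,1)[XOX/OOO/X.X]+1* (2,1)[XOX/O.O/XOX]-1
p6 X@[XOX/OOO/X.X] terminal -1; root [.../..O/X.X] d6

O's best at [.../..O/X.X]: (0,1)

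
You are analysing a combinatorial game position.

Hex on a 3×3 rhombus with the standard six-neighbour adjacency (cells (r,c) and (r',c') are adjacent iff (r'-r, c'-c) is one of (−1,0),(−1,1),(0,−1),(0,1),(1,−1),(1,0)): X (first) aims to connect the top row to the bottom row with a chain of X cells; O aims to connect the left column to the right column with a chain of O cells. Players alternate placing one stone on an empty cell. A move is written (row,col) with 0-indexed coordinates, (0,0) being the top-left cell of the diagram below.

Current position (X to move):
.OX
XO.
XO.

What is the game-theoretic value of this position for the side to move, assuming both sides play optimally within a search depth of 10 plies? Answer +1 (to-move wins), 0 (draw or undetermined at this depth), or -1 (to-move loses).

p1 X@[.OX/XO./XO.]: (0,0)[XOX/XO./XO.]+1* (1,2)[.OX/XOX/XO.]+1 (2,2)[.OX/XO./XOX]+1
p2 O@[XOX/XO./XO.] terminal -1; root [.OX/XO./XO.] d10

value(.OX/XO./XO., X) = +1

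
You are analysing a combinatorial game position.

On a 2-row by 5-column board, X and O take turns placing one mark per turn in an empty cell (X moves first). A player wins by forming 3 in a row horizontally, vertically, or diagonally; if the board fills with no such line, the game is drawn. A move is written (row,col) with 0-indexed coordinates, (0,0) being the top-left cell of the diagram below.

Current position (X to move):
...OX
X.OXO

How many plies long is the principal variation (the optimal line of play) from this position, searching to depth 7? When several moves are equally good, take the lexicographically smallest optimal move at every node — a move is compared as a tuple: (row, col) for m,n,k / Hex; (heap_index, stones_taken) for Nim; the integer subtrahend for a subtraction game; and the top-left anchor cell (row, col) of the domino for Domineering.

PV length from [...OX/X.OXO]: 4 plies

p1 X@[...OX/X.OXO]: (0,0)[X..OX/X.OXO]+0* (0,1)[.X.OX/X.OXO]+0 (0,2)[..XOX/X.OXO]+0 (1,1)[...OX/XXOXO]+0
p2 O@[X..OX/X.OXO]: (0,1)[XO.OX/X.OXO]+0* (0,2)[X.OOX/X.OXO]+0 (1,1)[X..OX/XOOXO]+0
p3 X@[XO.OX/X.OXO]: (0,2)[XOXOX/X.OXO]+0* (1,1)[XO.OX/XXOXO]-1
p4 O@[XOXOX/X.OXO]: (1,1)[XOXOX/XOOXO]+0*
p5 X@[XOXOX/XOOXO] terminal +0; root [...OX/X.OXO] d7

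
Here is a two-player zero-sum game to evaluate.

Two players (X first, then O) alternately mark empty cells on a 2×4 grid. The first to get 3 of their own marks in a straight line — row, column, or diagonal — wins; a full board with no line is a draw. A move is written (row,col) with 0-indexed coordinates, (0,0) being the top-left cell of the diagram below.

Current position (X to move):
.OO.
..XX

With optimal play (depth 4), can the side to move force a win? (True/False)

X winning at [.OO./..XX]: True

ply 1, X at .OO./..XX | (0,0)=-1→XOO./..XX; (0,3)=-1→.OOX/..XX; (1,0)=-1→.OO./X.XX; (1,1)=+1→.OO./.XXX*
ply 2: .OO./.XXX is terminal -1 (O); from .OO./..XX depth 4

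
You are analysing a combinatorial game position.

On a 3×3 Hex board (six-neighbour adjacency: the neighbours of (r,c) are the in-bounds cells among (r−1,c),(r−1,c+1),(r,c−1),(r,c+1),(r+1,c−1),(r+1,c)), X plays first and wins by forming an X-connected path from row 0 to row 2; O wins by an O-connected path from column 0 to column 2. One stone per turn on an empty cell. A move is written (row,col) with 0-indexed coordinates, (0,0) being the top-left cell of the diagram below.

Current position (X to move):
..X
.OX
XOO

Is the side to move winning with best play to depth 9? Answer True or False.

X winning at [..X/.OX/XOO]: True

[..X/.OX/XOO] X move#1: (0,0):-1/X.X/.OX/XOO, (0,1):-1/.XX/.OX/XOO, (1,0):+1/..X/XOX/XOO*
[..X/XOX/XOO] O move#2: (0,0):-1/O.X/XOX/XOO*, (0,1):-1/.OX/XOX/XOO
[O.X/XOX/XOO] X move#3: (0,1):+1/OXX/XOX/XOO*
[OXX/XOX/XOO] end (terminal -1, O#4); searched ..X/.OX/XOO to 9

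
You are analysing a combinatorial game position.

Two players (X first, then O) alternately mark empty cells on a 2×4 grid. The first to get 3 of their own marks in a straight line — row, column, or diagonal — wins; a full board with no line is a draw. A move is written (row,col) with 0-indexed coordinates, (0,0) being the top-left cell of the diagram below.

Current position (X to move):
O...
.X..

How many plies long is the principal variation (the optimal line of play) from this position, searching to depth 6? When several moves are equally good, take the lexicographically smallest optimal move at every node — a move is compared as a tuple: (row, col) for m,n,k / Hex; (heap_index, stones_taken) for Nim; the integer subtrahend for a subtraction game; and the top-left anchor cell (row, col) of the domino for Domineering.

PV length from [O.../.X..]: 5 plies

ply 1, X at O.../.X.. | (0,1)=+0→OX../.X..; (0,2)=+0→O.X./.X..; (0,3)=+0→O..X/.X..; (1,0)=+0→O.../XX..; (1,2)=+1→O.../.XX.*; (1,3)=+0→O.../.X.X
ply 2, O at O.../.XX. | (0,1)=-1→OO../.XX.*; (0,2)=-1→O.O./.XX.; (0,3)=-1→O..O/.XX.; (1,0)=-1→O.../OXX.; (1,3)=-1→O.../.XXO
ply 3, X at OO../.XX. | (0,2)=+1→OOX./.XX.*; (0,3)=-1→OO.X/.XX.; (1,0)=+1→OO../XXX.; (1,3)=+1→OO../.XXX
ply 4, O at OOX./.XX. | (0,3)=-1→OOXO/.XX.*; (1,0)=-1→OOX./OXX.; (1,3)=-1→OOX./.XXO
ply 5, X at OOXO/.XX. | (1,0)=+1→OOXO/XXX.*; (1,3)=+1→OOXO/.XXX
ply 6: OOXO/XXX. is terminal -1 (O); from O.../.X.. depth 6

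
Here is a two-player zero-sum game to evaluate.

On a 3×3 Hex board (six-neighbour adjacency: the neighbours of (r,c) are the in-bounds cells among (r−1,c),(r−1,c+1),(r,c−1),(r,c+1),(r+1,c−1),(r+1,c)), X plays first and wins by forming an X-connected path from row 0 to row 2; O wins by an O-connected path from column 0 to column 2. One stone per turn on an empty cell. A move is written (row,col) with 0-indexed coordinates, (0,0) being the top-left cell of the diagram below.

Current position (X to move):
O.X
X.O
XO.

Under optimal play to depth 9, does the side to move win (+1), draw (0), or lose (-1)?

value(O.X/X.O/XO., X) = +1

[O.X/X.O/XO.] X move#1: (0,1):+1/OXX/X.O/XO.*, (1,1):+1/O.X/XXO/XO., (2,2):+1/O.X/X.O/XOX
[OXX/X.O/XO.] end (terminal -1, O#2); searched O.X/X.O/XO. to 9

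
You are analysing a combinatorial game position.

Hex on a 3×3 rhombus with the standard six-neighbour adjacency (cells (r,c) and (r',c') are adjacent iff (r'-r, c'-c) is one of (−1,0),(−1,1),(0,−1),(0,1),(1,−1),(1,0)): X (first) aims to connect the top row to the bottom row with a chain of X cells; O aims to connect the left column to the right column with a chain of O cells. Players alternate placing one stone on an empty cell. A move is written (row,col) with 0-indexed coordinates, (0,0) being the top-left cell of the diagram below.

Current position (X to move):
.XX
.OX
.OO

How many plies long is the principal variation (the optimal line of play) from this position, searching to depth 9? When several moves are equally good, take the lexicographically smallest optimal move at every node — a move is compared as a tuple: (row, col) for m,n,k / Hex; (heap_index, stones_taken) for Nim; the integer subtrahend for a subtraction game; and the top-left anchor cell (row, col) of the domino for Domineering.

PV length from [.XX/.OX/.OO]: 2 plies

p1 X@[.XX/.OX/.OO]: (0,0)[XXX/.OX/.OO]-1* (1,0)[.XX/XOX/.OO]-1 (2,0)[.XX/.OX/XOO]-1
p2 O@[XXX/.OX/.OO]: (1,0)[XXX/OOX/.OO]+1* (2,0)[XXX/.OX/OOO]+1
p3 X@[XXX/OOX/.OO] terminal -1; root [.XX/.OX/.OO] d9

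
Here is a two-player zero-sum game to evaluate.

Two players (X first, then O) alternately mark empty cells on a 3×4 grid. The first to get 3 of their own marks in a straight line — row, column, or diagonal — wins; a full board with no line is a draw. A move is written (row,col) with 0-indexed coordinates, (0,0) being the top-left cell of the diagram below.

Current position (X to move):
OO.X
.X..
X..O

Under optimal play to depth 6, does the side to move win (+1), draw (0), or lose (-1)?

value(OO.X/.X../X..O, X) = +1

ply 1, X at OO.X/.X../X..O | (0,2)=+1→OOXX/.X../X..O*; (1,0)=-1→OO.X/XX../X..O; (1,2)=-1→OO.X/.XX./X..O; (1,3)=-1→OO.X/.X.X/X..O; (2,1)=-1→OO.X/.X../XX.O; (2,2)=-1→OO.X/.X../X.XO
ply 2: OOXX/.X../X..O is terminal -1 (O); from OO.X/.X../X..O depth 6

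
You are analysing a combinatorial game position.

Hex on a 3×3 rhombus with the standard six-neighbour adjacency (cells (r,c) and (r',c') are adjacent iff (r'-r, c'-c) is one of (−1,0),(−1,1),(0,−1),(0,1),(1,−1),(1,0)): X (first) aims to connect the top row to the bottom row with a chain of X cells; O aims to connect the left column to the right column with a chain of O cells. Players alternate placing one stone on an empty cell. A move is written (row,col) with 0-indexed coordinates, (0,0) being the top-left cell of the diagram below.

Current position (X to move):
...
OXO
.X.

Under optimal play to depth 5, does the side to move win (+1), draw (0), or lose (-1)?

[.../OXO/.X.] X move#1: (0,0):+1/X../OXO/.X.*, (0,1):+1/.X./OXO/.X., (0,2):+1/..X/OXO/.X., (2,0):+1/.../OXO/XX., (2,2):+1/.../OXO/.XX
[X../OXO/.X.] O move#2: (0,1):-1/XO./OXO/.X.*, (0,2):-1/X.O/OXO/.X., (2,0):-1/X../OXO/OX., (2,2):-1/X../OXO/.XO
[XO./OXO/.X.] X move#3: (0,2):+1/XOX/OXO/.X.*, (2,0):-1/XO./OXO/XX., (2,2):-1/XO./OXO/.XX
[XOX/OXO/.X.] end (terminal -1, O#4); searched .../OXO/.X. to 5

value(.../OXO/.X., X) = +1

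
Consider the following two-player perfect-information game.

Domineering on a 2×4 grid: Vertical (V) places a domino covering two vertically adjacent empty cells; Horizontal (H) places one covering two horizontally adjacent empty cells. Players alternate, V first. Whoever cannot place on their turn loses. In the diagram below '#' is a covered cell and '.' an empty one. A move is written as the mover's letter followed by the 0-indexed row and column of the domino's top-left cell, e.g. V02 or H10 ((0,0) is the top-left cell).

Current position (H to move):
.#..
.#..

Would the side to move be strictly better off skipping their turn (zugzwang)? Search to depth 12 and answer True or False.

ply 1, H at .#../.#.. | H02=+1→.###/.#..*; H12=+1→.#../.###
ply 2, V at .###/.#.. | V00=-1→####/##..*
ply 3, H at ####/##.. | H12=+1→####/####*
ply 4: ####/#### is terminal -1 (V); from .#../.#.. depth 12
pass branch (V moves first from the same position):
  | ply 1, V at .#../.#.. | V00=-1→##../##..; V02=+1→.##./.##.*; V03=+1→.#.#/.#.#
  | ply 2: .##./.##. is terminal -1 (H); from .#../.#.. depth 12
H moving scores +1; H passing scores -1

zugzwang(.#../.#.., H) = False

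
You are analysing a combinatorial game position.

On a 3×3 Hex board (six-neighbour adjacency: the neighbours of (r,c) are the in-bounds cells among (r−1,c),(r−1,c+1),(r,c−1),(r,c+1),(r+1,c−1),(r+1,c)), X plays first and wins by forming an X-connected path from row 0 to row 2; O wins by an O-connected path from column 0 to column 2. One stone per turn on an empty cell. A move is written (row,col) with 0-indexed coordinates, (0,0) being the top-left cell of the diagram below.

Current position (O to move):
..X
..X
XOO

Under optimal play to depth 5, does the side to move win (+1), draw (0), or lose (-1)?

value(..X/..X/XOO, O) = -1

ply 1, O at ..X/..X/XOO | (0,0)=-1→O.X/..X/XOO*; (0,1)=-1→.OX/..X/XOO; (1,0)=-1→..X/O.X/XOO; (1,1)=-1→..X/.OX/XOO
ply 2, X at O.X/..X/XOO | (0,1)=+1→OXX/..X/XOO*; (1,0)=+1→O.X/X.X/XOO; (1,1)=+1→O.X/.XX/XOO
ply 3, O at OXX/..X/XOO | (1,0)=-1→OXX/O.X/XOO*; (1,1)=-1→OXX/.OX/XOO
ply 4, X at OXX/O.X/XOO | (1,1)=+1→OXX/OXX/XOO*
ply 5: OXX/OXX/XOO is terminal -1 (O); from ..X/..X/XOO depth 5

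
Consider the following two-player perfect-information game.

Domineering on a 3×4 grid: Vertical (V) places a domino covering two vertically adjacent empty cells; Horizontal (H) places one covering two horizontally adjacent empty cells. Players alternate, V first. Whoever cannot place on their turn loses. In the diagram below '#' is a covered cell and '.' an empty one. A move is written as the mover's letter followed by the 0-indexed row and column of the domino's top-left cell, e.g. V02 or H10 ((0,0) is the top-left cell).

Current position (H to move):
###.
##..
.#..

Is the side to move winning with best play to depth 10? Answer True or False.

ply 1, H at ###./##../.#.. | H12=+1→###./####/.#..*; H22=-1→###./##../.###
ply 2: ###./####/.#.. is terminal -1 (V); from ###./##../.#.. depth 10

H winning at [###./##../.#..]: True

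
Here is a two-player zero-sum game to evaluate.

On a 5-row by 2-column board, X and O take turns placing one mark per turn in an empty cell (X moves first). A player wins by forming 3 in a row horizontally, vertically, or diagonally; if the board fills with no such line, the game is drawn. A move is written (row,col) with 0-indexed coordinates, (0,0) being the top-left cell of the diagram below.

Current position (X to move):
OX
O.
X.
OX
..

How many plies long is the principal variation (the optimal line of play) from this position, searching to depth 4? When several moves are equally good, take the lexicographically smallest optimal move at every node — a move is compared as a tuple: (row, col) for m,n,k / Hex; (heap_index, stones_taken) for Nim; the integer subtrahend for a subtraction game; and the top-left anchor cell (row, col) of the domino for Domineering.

ply 1, X at OX/O./X./OX/.. | (1,1)=+0→OX/OX/X./OX/..; (2,1)=+1→OX/O./XX/OX/..*; (4,0)=+0→OX/O./X./OX/X.; (4,1)=+0→OX/O./X./OX/.X
ply 2, O at OX/O./XX/OX/.. | (1,1)=-1→OX/OO/XX/OX/..*; (4,0)=-1→OX/O./XX/OX/O.; (4,1)=-1→OX/O./XX/OX/.O
ply 3, X at OX/OO/XX/OX/.. | (4,0)=+0→OX/OO/XX/OX/X.; (4,1)=+1→OX/OO/XX/OX/.X*
ply 4: OX/OO/XX/OX/.X is terminal -1 (O); from OX/O./X./OX/.. depth 4

PV length from [OX/O./X./OX/..]: 3 plies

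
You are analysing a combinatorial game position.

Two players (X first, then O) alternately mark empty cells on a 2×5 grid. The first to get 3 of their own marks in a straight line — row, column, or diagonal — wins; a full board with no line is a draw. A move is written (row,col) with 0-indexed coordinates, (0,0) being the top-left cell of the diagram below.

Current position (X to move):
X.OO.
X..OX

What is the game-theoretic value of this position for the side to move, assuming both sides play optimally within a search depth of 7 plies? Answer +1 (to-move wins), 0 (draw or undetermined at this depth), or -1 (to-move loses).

value(X.OO./X..OX, X) = -1

[X.OO./X..OX] X move#1: (0,1):-1/XXOO./X..OX*, (0,4):-1/X.OOX/X..OX, (1,1):-1/X.OO./XX.OX, (1,2):-1/X.OO./X.XOX
[XXOO./X..OX] O move#2: (0,4):+1/XXOOO/X..OX*, (1,1):+1/XXOO./XO.OX, (1,2):+1/XXOO./X.OOX
[XXOOO/X..OX] end (terminal -1, X#3); searched X.OO./X..OX to 7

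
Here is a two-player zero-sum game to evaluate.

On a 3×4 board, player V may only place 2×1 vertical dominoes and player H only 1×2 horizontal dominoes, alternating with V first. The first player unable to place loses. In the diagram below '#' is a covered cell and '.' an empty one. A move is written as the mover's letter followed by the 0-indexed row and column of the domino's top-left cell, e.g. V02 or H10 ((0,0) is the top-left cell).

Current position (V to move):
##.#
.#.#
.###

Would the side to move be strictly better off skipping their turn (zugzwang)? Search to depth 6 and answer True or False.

zugzwang(##.#/.#.#/.###, V) = False

p1 V@[##.#/.#.#/.###]: V02[####/.###/.###]+1* V10[##.#/##.#/####]+1
p2 H@[####/.###/.###] terminal -1; root [##.#/.#.#/.###] d6
if V skipped the turn, H would face:
~ p1 H@[##.#/.#.#/.###] terminal -1; root [##.#/.#.#/.###] d6
compare (V): move=+1 vs pass=+1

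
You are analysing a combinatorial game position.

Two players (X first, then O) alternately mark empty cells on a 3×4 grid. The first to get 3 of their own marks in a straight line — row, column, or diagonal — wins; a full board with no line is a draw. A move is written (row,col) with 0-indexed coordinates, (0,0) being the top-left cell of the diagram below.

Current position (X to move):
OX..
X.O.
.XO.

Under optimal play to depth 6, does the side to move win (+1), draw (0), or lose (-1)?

value(OX../X.O./.XO., X) = +1

p1 X@[OX../X.O./.XO.]: (0,2)[OXX./X.O./.XO.]-1 (0,3)[OX.X/X.O./.XO.]-1 (1,1)[OX../XXO./.XO.]+1* (1,3)[OX../X.OX/.XO.]-1 (2,0)[OX../X.O./XXO.]-1 (2,3)[OX../X.O./.XOX]-1
p2 O@[OX../XXO./.XO.] terminal -1; root [OX../X.O./.XO.] d6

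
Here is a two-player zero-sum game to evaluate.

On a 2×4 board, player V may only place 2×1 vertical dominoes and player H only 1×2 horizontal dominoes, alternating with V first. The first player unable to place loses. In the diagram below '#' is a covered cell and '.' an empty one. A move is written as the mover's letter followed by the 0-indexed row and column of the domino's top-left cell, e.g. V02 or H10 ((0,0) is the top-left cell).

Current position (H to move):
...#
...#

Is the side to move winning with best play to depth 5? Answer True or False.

H winning at [...#/...#]: True

ply 1, H at ...#/...# | H00=+1→##.#/...#*; H01=+1→.###/...#; H10=+1→...#/##.#; H11=+1→...#/.###
ply 2, V at ##.#/...# | V02=-1→####/..##*
ply 3, H at ####/..## | H10=+1→####/####*
ply 4: ####/#### is terminal -1 (V); from ...#/...# depth 5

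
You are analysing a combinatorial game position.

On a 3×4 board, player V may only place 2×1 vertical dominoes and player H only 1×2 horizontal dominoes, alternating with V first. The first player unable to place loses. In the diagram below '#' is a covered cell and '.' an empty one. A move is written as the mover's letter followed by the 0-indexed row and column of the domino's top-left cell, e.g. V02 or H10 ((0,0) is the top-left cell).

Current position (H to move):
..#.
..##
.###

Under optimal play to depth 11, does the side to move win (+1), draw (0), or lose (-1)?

p1 H@[..#./..##/.###]: H00[###./..##/.###]-1 H10[..#./####/.###]+1*
p2 V@[..#./####/.###] terminal -1; root [..#./..##/.###] d11

value(..#./..##/.###, H) = +1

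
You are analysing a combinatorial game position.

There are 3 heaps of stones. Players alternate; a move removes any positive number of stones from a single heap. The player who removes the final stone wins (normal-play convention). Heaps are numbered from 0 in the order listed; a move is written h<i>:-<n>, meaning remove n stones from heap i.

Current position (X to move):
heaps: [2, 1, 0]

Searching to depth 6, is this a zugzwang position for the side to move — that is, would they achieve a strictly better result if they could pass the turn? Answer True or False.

zugzwang((2,1,0), X) = False

[(2,1,0)] X move#1: h0:-1:+1/(1,1,0)*, h0:-2:-1/(0,1,0), h1:-1:-1/(2,0,0)
[(1,1,0)] O move#2: h0:-1:-1/(0,1,0)*, h1:-1:-1/(1,0,0)
[(0,1,0)] X move#3: h1:-1:+1/(0,0,0)*
[(0,0,0)] end (terminal -1, O#4); searched (2,1,0) to 6
if X skipped the turn, O would face:
~ [(2,1,0)] O move#1: h0:-1:+1/(1,1,0)*, h0:-2:-1/(0,1,0), h1:-1:-1/(2,0,0)
~ [(1,1,0)] X move#2: h0:-1:-1/(0,1,0)*, h1:-1:-1/(1,0,0)
~ [(0,1,0)] O move#3: h1:-1:+1/(0,0,0)*
~ [(0,0,0)] end (terminal -1, X#4); searched (2,1,0) to 6
compare (X): move=+1 vs pass=-1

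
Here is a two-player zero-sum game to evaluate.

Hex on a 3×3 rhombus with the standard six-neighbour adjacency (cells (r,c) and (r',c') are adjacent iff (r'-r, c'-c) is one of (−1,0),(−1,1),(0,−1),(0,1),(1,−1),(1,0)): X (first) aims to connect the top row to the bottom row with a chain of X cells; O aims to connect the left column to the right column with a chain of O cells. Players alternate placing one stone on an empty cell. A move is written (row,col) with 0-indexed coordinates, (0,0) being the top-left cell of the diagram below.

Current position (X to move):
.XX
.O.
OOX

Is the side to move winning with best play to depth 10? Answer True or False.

X winning at [.XX/.O./OOX]: True

ply 1, X at .XX/.O./OOX | (0,0)=-1→XXX/.O./OOX; (1,0)=-1→.XX/XO./OOX; (1,2)=+1→.XX/.OX/OOX*
ply 2: .XX/.OX/OOX is terminal -1 (O); from .XX/.O./OOX depth 10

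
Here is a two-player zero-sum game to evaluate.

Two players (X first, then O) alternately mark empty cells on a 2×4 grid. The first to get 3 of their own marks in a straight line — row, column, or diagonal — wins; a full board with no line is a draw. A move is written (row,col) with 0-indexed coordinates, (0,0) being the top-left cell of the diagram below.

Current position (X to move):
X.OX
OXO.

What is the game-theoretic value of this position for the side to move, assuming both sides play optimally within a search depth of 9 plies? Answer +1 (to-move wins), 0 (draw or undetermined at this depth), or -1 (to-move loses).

p1 X@[X.OX/OXO.]: (0,1)[XXOX/OXO.]+0* (1,3)[X.OX/OXOX]+0
p2 O@[XXOX/OXO.]: (1,3)[XXOX/OXOO]+0*
p3 X@[XXOX/OXOO] terminal +0; root [X.OX/OXO.] d9

value(X.OX/OXO., X) = 0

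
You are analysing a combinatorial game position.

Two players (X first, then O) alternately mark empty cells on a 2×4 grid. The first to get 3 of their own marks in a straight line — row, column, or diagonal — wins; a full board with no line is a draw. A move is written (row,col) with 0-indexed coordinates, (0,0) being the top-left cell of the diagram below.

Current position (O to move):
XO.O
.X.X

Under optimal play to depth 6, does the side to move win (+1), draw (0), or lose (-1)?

value(XO.O/.X.X, O) = +1

ply 1, O at XO.O/.X.X | (0,2)=+1→XOOO/.X.X*; (1,0)=-1→XO.O/OX.X; (1,2)=+0→XO.O/.XOX
ply 2: XOOO/.X.X is terminal -1 (X); from XO.O/.X.X depth 6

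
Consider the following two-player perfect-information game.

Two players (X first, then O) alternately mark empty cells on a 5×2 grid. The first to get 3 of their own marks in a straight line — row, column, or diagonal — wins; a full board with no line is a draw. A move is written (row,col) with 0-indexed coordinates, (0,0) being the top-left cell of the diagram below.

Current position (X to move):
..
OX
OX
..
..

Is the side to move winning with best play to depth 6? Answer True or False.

X winning at [../OX/OX/../..]: True

[../OX/OX/../..] X move#1: (0,0):-1/X./OX/OX/../.., (0,1):+1/.X/OX/OX/../..*, (3,0):-1/../OX/OX/X./.., (3,1):+1/../OX/OX/.X/.., (4,0):-1/../OX/OX/../X., (4,1):-1/../OX/OX/../.X
[.X/OX/OX/../..] end (terminal -1, O#2); searched ../OX/OX/../.. to 6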